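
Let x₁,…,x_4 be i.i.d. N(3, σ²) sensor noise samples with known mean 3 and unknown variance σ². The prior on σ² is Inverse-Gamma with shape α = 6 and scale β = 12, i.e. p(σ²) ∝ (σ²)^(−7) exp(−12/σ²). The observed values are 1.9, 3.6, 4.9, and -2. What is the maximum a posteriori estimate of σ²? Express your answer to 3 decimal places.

σ̂²_MAP = 3.010

Sum of squared deviations about the known mean: SS = (1.9−3)² + (3.6−3)² + (4.9−3)² + (-2−3)² = 30.18.
The Normal likelihood contributes (σ²)^(−n/2) exp(−SS/(2σ²)), so the posterior is Inverse-Gamma(α + n/2, β + SS/2) = Inverse-Gamma(8, 27.09).
The mode of Inverse-Gamma(a, b) is b/(a+1) = 27.09/9 ≈ 3.010.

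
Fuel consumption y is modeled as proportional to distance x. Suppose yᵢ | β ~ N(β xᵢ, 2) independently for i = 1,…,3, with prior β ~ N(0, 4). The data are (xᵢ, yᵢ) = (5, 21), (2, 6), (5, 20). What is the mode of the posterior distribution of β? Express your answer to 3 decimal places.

β̂_MAP = 3.982

log p(β | y) = −Σ(yᵢ − βxᵢ)²/(2·2) − β²/(2·4) + const.
Setting the derivative to zero: Σxᵢ(yᵢ − βxᵢ)/2 − β/4 = 0, so β = Σxᵢyᵢ / (Σxᵢ² + σ²/τ²).
Σxᵢyᵢ = 5·21 + 2·6 + 5·20 = 217; Σxᵢ² = 54; σ²/τ² = 0.5.
β̂_MAP = 217 / (54 + 0.5) = 217/54.5 ≈ 3.982.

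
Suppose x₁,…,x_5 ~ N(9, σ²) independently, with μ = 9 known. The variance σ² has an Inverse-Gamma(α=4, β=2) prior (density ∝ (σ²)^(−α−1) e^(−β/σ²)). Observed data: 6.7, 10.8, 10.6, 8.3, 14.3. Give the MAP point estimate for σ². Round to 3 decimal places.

σ̂²_MAP = 2.911

Sum of squared deviations about the known mean: SS = (6.7−9)² + (10.8−9)² + (10.6−9)² + (8.3−9)² + (14.3−9)² = 39.67.
The Normal likelihood contributes (σ²)^(−n/2) exp(−SS/(2σ²)), so the posterior is Inverse-Gamma(α + n/2, β + SS/2) = Inverse-Gamma(6.5, 21.835).
The mode of Inverse-Gamma(a, b) is b/(a+1) = 21.835/7.5 ≈ 2.911.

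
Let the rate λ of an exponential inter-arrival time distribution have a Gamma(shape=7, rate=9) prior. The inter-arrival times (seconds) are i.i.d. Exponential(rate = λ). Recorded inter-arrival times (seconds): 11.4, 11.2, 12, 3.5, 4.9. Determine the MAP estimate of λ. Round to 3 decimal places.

λ̂_MAP = 0.212

The Exponential(rate=λ) likelihood is ∝ λ^n e^(−λΣtᵢ). Here n = 5 and Σtᵢ = 11.4 + 11.2 + 12 + 3.5 + 4.9 = 43.
Posterior ∝ λ^6e^(−9λ) · λ^5e^(−43λ) = λ^11e^(−52λ), i.e. Gamma(12, 52).
Mode = (a−1)/b = 11/52 ≈ 0.212.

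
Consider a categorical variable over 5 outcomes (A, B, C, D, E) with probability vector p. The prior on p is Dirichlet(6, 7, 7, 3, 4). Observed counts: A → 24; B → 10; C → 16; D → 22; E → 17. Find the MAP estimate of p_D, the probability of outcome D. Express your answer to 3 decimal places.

MAP estimate of p_D = 0.216

The posterior is Dirichlet(αᵢ + nᵢ) = Dirichlet(30, 17, 23, 25, 21).
For a Dirichlet(a₁,…,a_K) with all aᵢ > 1, the mode has j-th component (aⱼ − 1)/(Σaᵢ − K).
Here Σaᵢ = 116 and K = 5, so p_D = (25 − 1)/(116 − 5) = 24/111 ≈ 0.216.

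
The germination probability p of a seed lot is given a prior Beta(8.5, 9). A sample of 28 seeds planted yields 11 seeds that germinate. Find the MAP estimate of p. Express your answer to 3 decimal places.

Prior: Beta(8.5, 9).
Data: 11 successes in 28 trials. The binomial likelihood contributes p^11(1−p)^17, so the posterior is Beta(8.5+11, 9+17) = Beta(19.5, 26).
For Beta(a, b) with a, b > 1 the mode is (a−1)/(a+b−2) = 18.5/43.5 ≈ 0.425.

p̂_MAP = 0.425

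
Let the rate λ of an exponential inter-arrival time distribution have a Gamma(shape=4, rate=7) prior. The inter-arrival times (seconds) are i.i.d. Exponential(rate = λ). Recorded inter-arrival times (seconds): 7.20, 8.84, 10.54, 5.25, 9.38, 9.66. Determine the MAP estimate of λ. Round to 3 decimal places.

The Exponential(rate=λ) likelihood is ∝ λ^n e^(−λΣtᵢ). Here n = 6 and Σtᵢ = 7.20 + 8.84 + 10.54 + 5.25 + 9.38 + 9.66 = 50.87.
Posterior ∝ λ^3e^(−7λ) · λ^6e^(−50.87λ) = λ^9e^(−57.87λ), i.e. Gamma(10, 57.87).
Mode = (a−1)/b = 9/57.87 ≈ 0.156.

λ̂_MAP = 0.156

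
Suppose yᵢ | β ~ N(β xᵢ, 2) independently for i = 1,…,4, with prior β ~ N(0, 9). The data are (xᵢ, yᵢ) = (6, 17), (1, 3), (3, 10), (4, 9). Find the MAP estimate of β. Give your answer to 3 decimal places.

log p(β | y) = −Σ(yᵢ − βxᵢ)²/(2·2) − β²/(2·9) + const.
Setting the derivative to zero: Σxᵢ(yᵢ − βxᵢ)/2 − β/9 = 0, so β = Σxᵢyᵢ / (Σxᵢ² + σ²/τ²).
Σxᵢyᵢ = 6·17 + 1·3 + 3·10 + 4·9 = 171; Σxᵢ² = 62; σ²/τ² = 2/9.
β̂_MAP = 171 / (62 + 2/9) = 171/(560/9) = 1539/560 ≈ 2.748.

β̂_MAP = 2.748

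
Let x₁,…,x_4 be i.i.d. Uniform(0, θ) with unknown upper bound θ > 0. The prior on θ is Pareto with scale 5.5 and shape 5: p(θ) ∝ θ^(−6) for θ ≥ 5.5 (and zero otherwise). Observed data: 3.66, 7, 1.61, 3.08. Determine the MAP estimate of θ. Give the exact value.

The Uniform(0, θ) likelihood is θ^(−n) for θ ≥ max(xᵢ), zero otherwise. Here max(xᵢ) = 7.
Posterior ∝ θ^(−6) · θ^(−4) = θ^(−10) on θ ≥ max(5.5, 7) = 7.
This density is strictly decreasing in θ, so the posterior mode lies at the lower boundary of the support.

θ̂_MAP = 7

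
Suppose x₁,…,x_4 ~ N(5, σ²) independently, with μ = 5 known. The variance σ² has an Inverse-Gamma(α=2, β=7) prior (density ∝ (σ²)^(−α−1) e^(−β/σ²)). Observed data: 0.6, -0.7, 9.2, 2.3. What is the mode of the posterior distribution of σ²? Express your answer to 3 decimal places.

σ̂²_MAP = 9.078

Sum of squared deviations about the known mean: SS = (0.6−5)² + (-0.7−5)² + (9.2−5)² + (2.3−5)² = 76.78.
The Normal likelihood contributes (σ²)^(−n/2) exp(−SS/(2σ²)), so the posterior is Inverse-Gamma(α + n/2, β + SS/2) = Inverse-Gamma(4, 45.39).
The mode of Inverse-Gamma(a, b) is b/(a+1) = 45.39/5 ≈ 9.078.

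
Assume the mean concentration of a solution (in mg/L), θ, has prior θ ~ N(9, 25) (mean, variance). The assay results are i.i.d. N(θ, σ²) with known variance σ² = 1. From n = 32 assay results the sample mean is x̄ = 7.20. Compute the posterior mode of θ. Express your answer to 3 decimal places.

n = 32, x̄ = 7.20.
For a Normal prior and Normal likelihood with known variance, the posterior is Normal; its mode equals its mean, the precision-weighted average.
Prior precision 1/σ₀² = 1/25 = 0.04; data precision n/σ² = 32/1 = 32.
θ̂ = (0.04·9 + 32·7.2) / (0.04 + 32) = 230.76/32.04 = 641/89 ≈ 7.202.

θ̂_MAP = 7.202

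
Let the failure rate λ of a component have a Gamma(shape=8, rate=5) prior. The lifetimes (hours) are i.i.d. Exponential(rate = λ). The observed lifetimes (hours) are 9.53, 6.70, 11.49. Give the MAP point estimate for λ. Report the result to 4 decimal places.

λ̂_MAP = 0.3056

The Exponential(rate=λ) likelihood is ∝ λ^n e^(−λΣtᵢ). Here n = 3 and Σtᵢ = 9.53 + 6.70 + 11.49 = 27.72.
Posterior ∝ λ^7e^(−5λ) · λ^3e^(−27.72λ) = λ^10e^(−32.72λ), i.e. Gamma(11, 32.72).
Mode = (a−1)/b = 10/32.72 ≈ 0.3056.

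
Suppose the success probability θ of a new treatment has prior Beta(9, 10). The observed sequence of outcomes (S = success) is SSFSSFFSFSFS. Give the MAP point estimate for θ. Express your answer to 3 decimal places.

θ̂_MAP = 0.517

Prior: Beta(9, 10).
Data: 7 successes in 12 trials (from the sequence). The binomial likelihood contributes θ^7(1−θ)^5, so the posterior is Beta(9+7, 10+5) = Beta(16, 15).
For Beta(a, b) with a, b > 1 the mode is (a−1)/(a+b−2) = 15/29 ≈ 0.517.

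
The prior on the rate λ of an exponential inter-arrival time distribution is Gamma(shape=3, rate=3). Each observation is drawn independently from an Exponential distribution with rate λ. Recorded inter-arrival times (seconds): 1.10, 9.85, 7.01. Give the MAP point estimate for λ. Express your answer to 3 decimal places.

λ̂_MAP = 0.239

The Exponential(rate=λ) likelihood is ∝ λ^n e^(−λΣtᵢ). Here n = 3 and Σtᵢ = 1.10 + 9.85 + 7.01 = 17.96.
Posterior ∝ λ^2e^(−3λ) · λ^3e^(−17.96λ) = λ^5e^(−20.96λ), i.e. Gamma(6, 20.96).
Mode = (a−1)/b = 5/20.96 ≈ 0.239.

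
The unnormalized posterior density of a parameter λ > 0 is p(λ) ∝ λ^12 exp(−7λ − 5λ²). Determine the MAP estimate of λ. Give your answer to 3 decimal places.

λ̂_MAP = 0.800

ℓ'(λ) = 12/λ − 7 − 10λ. Setting this to zero and multiplying by λ: 10λ² + 7λ − 12 = 0.
λ = (−7 + √(7² + 4·10·12)) / (2·10) = (−7 + √529) / 20 = (−7 + 23)/20 = 4/5.
ℓ''(λ) = −12/λ² − 10 < 0, confirming a maximum.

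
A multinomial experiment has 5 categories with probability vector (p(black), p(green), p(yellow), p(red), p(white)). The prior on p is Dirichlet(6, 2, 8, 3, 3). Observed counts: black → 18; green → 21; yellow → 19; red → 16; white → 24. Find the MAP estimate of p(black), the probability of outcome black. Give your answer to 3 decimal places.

The posterior is Dirichlet(αᵢ + nᵢ) = Dirichlet(24, 23, 27, 19, 27).
For a Dirichlet(a₁,…,a_K) with all aᵢ > 1, the mode has j-th component (aⱼ − 1)/(Σaᵢ − K).
Here Σaᵢ = 120 and K = 5, so p(black) = (24 − 1)/(120 − 5) = 23/115 ≈ 0.200.

MAP estimate of p(black) = 0.200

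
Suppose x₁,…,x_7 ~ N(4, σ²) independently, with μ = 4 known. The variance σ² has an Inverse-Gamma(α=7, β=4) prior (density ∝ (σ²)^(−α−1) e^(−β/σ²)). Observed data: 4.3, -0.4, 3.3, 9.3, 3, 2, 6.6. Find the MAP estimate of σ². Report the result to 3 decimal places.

Sum of squared deviations about the known mean: SS = (4.3−4)² + (-0.4−4)² + (3.3−4)² + (9.3−4)² + (3−4)² + (2−4)² + (6.6−4)² = 59.79.
The Normal likelihood contributes (σ²)^(−n/2) exp(−SS/(2σ²)), so the posterior is Inverse-Gamma(α + n/2, β + SS/2) = Inverse-Gamma(10.5, 33.895).
The mode of Inverse-Gamma(a, b) is b/(a+1) = 33.895/11.5 ≈ 2.947.

σ̂²_MAP = 2.947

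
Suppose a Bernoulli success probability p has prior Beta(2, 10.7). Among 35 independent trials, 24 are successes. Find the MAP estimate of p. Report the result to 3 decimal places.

Prior: Beta(2, 10.7).
Data: 24 successes in 35 trials. The binomial likelihood contributes p^24(1−p)^11, so the posterior is Beta(2+24, 10.7+11) = Beta(26, 21.7).
For Beta(a, b) with a, b > 1 the mode is (a−1)/(a+b−2) = 25/45.7 ≈ 0.547.

p̂_MAP = 0.547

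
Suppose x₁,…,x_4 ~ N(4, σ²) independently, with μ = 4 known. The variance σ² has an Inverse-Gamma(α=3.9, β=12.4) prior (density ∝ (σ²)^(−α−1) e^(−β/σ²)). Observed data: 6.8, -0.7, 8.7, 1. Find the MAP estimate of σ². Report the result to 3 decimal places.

σ̂²_MAP = 6.219

Sum of squared deviations about the known mean: SS = (6.8−4)² + (-0.7−4)² + (8.7−4)² + (1−4)² = 61.02.
The Normal likelihood contributes (σ²)^(−n/2) exp(−SS/(2σ²)), so the posterior is Inverse-Gamma(α + n/2, β + SS/2) = Inverse-Gamma(5.9, 42.91).
The mode of Inverse-Gamma(a, b) is b/(a+1) = 42.91/6.9 ≈ 6.219.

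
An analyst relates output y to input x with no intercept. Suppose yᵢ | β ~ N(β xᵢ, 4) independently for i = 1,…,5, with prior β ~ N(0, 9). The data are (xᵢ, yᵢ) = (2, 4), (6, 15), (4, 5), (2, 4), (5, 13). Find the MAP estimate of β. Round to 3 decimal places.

log p(β | y) = −Σ(yᵢ − βxᵢ)²/(2·4) − β²/(2·9) + const.
Setting the derivative to zero: Σxᵢ(yᵢ − βxᵢ)/4 − β/9 = 0, so β = Σxᵢyᵢ / (Σxᵢ² + σ²/τ²).
Σxᵢyᵢ = 2·4 + 6·15 + 4·5 + 2·4 + 5·13 = 191; Σxᵢ² = 85; σ²/τ² = 4/9.
β̂_MAP = 191 / (85 + 4/9) = 191/(769/9) = 1719/769 ≈ 2.235.

β̂_MAP = 2.235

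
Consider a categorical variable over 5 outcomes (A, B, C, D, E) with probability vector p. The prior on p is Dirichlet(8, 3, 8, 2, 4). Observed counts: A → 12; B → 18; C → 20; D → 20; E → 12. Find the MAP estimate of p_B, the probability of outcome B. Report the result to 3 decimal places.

The posterior is Dirichlet(αᵢ + nᵢ) = Dirichlet(20, 21, 28, 22, 16).
For a Dirichlet(a₁,…,a_K) with all aᵢ > 1, the mode has j-th component (aⱼ − 1)/(Σaᵢ − K).
Here Σaᵢ = 107 and K = 5, so p_B = (21 − 1)/(107 − 5) = 20/102 ≈ 0.196.

MAP estimate of p_B = 0.196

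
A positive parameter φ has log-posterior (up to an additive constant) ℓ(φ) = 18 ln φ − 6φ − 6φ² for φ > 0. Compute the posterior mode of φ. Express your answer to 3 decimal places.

ℓ'(φ) = 18/φ − 6 − 12φ. Setting this to zero and multiplying by φ: 12φ² + 6φ − 18 = 0.
φ = (−6 + √(6² + 4·12·18)) / (2·12) = (−6 + √900) / 24 = (−6 + 30)/24 = 1.
ℓ''(φ) = −18/φ² − 12 < 0, confirming a maximum.

φ̂_MAP = 1.000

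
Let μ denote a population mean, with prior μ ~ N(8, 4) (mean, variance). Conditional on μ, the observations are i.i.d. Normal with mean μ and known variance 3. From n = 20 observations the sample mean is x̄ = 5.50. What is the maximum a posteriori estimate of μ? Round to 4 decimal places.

n = 20, x̄ = 5.50.
For a Normal prior and Normal likelihood with known variance, the posterior is Normal; its mode equals its mean, the precision-weighted average.
Prior precision 1/σ₀² = 1/4 = 0.25; data precision n/σ² = 20/3.
μ̂ = (0.25·8 + (20/3)·5.5) / (0.25 + 20/3) = (116/3)/(83/12) = 464/83 ≈ 5.5904.

μ̂_MAP = 5.5904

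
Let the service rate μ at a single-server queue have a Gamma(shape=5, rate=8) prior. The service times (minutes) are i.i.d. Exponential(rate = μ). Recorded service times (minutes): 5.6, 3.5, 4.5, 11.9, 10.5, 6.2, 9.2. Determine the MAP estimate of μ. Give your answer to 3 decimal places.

The Exponential(rate=μ) likelihood is ∝ μ^n e^(−μΣtᵢ). Here n = 7 and Σtᵢ = 5.6 + 3.5 + 4.5 + 11.9 + 10.5 + 6.2 + 9.2 = 51.4.
Posterior ∝ μ^4e^(−8μ) · μ^7e^(−51.4μ) = μ^11e^(−59.4μ), i.e. Gamma(12, 59.4).
Mode = (a−1)/b = 11/59.4 ≈ 0.185.

μ̂_MAP = 0.185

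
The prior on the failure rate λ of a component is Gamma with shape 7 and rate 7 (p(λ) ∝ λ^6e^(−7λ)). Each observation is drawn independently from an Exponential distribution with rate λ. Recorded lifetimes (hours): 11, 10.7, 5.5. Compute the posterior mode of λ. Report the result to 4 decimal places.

The Exponential(rate=λ) likelihood is ∝ λ^n e^(−λΣtᵢ). Here n = 3 and Σtᵢ = 11 + 10.7 + 5.5 = 27.2.
Posterior ∝ λ^6e^(−7λ) · λ^3e^(−27.2λ) = λ^9e^(−34.2λ), i.e. Gamma(10, 34.2).
Mode = (a−1)/b = 9/34.2 ≈ 0.2632.

λ̂_MAP = 0.2632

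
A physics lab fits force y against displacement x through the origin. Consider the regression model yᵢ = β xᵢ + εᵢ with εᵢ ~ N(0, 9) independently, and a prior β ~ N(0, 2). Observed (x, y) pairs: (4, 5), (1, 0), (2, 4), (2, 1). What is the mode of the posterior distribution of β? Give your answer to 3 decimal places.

β̂_MAP = 1.017

log p(β | y) = −Σ(yᵢ − βxᵢ)²/(2·9) − β²/(2·2) + const.
Setting the derivative to zero: Σxᵢ(yᵢ − βxᵢ)/9 − β/2 = 0, so β = Σxᵢyᵢ / (Σxᵢ² + σ²/τ²).
Σxᵢyᵢ = 4·5 + 1·0 + 2·4 + 2·1 = 30; Σxᵢ² = 25; σ²/τ² = 4.5.
β̂_MAP = 30 / (25 + 4.5) = 30/29.5 ≈ 1.017.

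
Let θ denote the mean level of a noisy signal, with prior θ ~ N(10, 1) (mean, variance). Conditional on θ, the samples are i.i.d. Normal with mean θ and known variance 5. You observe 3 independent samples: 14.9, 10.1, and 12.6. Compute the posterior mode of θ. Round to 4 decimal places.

n = 3; x̄ = (14.9 + 10.1 + 12.6)/3 = 37.6/3 = 188/15 ≈ 12.5333.
For a Normal prior and Normal likelihood with known variance, the posterior is Normal; its mode equals its mean, the precision-weighted average.
Prior precision 1/σ₀² = 1/1 = 1; data precision n/σ² = 3/5 = 0.6.
θ̂ = (1·10 + 0.6·(188/15)) / (1 + 0.6) = 17.52/1.6 = 10.9500.

θ̂_MAP = 10.9500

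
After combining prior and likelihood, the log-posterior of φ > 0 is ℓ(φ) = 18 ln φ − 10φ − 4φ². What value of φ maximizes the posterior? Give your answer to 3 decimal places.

ℓ'(φ) = 18/φ − 10 − 8φ. Setting this to zero and multiplying by φ: 8φ² + 10φ − 18 = 0.
φ = (−10 + √(10² + 4·8·18)) / (2·8) = (−10 + √676) / 16 = (−10 + 26)/16 = 1.
ℓ''(φ) = −18/φ² − 8 < 0, confirming a maximum.

φ̂_MAP = 1.000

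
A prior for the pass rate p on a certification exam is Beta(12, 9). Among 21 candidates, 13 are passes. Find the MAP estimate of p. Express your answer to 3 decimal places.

Prior: Beta(12, 9).
Data: 13 successes in 21 trials. The binomial likelihood contributes p^13(1−p)^8, so the posterior is Beta(12+13, 9+8) = Beta(25, 17).
For Beta(a, b) with a, b > 1 the mode is (a−1)/(a+b−2) = 24/40 ≈ 0.600.

p̂_MAP = 0.600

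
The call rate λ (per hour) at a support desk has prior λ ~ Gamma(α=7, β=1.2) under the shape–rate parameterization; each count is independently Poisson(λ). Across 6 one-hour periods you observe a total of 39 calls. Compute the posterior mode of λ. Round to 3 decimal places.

Σxᵢ = 39, n = 6.
Posterior ∝ λ^6e^(−1.2λ) · λ^39e^(−6λ) = λ^45e^(−7.2λ), i.e. Gamma(shape=46, rate=7.2).
The mode of a Gamma(a, b) with a ≥ 1 (shape–rate) is (a−1)/b = 45/7.2 ≈ 6.250.

λ̂_MAP = 6.250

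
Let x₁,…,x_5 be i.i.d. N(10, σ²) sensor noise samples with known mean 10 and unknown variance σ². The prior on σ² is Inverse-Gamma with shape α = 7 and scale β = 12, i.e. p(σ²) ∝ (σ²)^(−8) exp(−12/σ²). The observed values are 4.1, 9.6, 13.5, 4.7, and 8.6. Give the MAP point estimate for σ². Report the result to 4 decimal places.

σ̂²_MAP = 4.8224

Sum of squared deviations about the known mean: SS = (4.1−10)² + (9.6−10)² + (13.5−10)² + (4.7−10)² + (8.6−10)² = 77.27.
The Normal likelihood contributes (σ²)^(−n/2) exp(−SS/(2σ²)), so the posterior is Inverse-Gamma(α + n/2, β + SS/2) = Inverse-Gamma(9.5, 50.635).
The mode of Inverse-Gamma(a, b) is b/(a+1) = 50.635/10.5 ≈ 4.8224.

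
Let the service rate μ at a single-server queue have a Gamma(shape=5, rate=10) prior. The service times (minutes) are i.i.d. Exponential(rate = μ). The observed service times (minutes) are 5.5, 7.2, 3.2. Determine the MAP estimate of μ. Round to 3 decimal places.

μ̂_MAP = 0.270

The Exponential(rate=μ) likelihood is ∝ μ^n e^(−μΣtᵢ). Here n = 3 and Σtᵢ = 5.5 + 7.2 + 3.2 = 15.9.
Posterior ∝ μ^4e^(−10μ) · μ^3e^(−15.9μ) = μ^7e^(−25.9μ), i.e. Gamma(8, 25.9).
Mode = (a−1)/b = 7/25.9 ≈ 0.270.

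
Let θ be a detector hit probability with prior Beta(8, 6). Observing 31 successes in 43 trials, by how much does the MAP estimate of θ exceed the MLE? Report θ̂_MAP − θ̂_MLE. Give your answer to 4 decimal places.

MAP − MLE = -0.0300

Posterior is Beta(39, 18); MAP = (39−1)/(57−2) = 38/55 ≈ 0.69091.
MLE ignores the prior: θ̂_MLE = k/n = 31/43 ≈ 0.72093.
Difference = 38/55 − 31/43 = -71/2365 ≈ -0.0300.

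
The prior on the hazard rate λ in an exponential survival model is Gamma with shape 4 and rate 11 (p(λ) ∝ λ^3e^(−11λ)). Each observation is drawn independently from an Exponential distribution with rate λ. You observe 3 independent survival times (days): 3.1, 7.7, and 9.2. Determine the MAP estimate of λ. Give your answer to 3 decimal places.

λ̂_MAP = 0.194

The Exponential(rate=λ) likelihood is ∝ λ^n e^(−λΣtᵢ). Here n = 3 and Σtᵢ = 3.1 + 7.7 + 9.2 = 20.
Posterior ∝ λ^3e^(−11λ) · λ^3e^(−20λ) = λ^6e^(−31λ), i.e. Gamma(7, 31).
Mode = (a−1)/b = 6/31 ≈ 0.194.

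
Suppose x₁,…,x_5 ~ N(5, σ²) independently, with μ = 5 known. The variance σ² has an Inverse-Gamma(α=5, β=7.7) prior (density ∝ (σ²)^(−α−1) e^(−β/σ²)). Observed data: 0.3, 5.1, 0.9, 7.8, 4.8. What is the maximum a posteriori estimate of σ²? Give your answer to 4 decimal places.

Sum of squared deviations about the known mean: SS = (0.3−5)² + (5.1−5)² + (0.9−5)² + (7.8−5)² + (4.8−5)² = 46.79.
The Normal likelihood contributes (σ²)^(−n/2) exp(−SS/(2σ²)), so the posterior is Inverse-Gamma(α + n/2, β + SS/2) = Inverse-Gamma(7.5, 31.095).
The mode of Inverse-Gamma(a, b) is b/(a+1) = 31.095/8.5 ≈ 3.6582.

σ̂²_MAP = 3.6582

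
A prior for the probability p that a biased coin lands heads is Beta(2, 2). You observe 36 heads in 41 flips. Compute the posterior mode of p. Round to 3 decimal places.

Prior: Beta(2, 2).
Data: 36 successes in 41 trials. The binomial likelihood contributes p^36(1−p)^5, so the posterior is Beta(2+36, 2+5) = Beta(38, 7).
For Beta(a, b) with a, b > 1 the mode is (a−1)/(a+b−2) = 37/43 ≈ 0.860.

p̂_MAP = 0.860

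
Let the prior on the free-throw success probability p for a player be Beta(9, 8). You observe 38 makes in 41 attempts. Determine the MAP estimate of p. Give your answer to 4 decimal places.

p̂_MAP = 0.8214

Prior: Beta(9, 8).
Data: 38 successes in 41 trials. The binomial likelihood contributes p^38(1−p)^3, so the posterior is Beta(9+38, 8+3) = Beta(47, 11).
For Beta(a, b) with a, b > 1 the mode is (a−1)/(a+b−2) = 46/56 ≈ 0.8214.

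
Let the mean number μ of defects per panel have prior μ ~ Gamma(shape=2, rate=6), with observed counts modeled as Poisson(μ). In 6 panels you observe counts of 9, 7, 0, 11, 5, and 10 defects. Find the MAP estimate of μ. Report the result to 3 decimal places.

Σxᵢ = 9+7+0+11+5+10 = 42, with n = 6.
Posterior ∝ μe^(−6μ) · μ^42e^(−6μ) = μ^43e^(−12μ), i.e. Gamma(shape=44, rate=12).
The mode of a Gamma(a, b) with a ≥ 1 (shape–rate) is (a−1)/b = 43/12 ≈ 3.583.

μ̂_MAP = 3.583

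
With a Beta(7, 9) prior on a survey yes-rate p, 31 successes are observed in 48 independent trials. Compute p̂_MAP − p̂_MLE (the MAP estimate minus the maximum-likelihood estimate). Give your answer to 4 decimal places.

Posterior is Beta(38, 26); MAP = (38−1)/(64−2) = 37/62 ≈ 0.59677.
MLE ignores the prior: p̂_MLE = k/n = 31/48 ≈ 0.64583.
Difference = 37/62 − 31/48 = -73/1488 ≈ -0.0491.

MAP − MLE = -0.0491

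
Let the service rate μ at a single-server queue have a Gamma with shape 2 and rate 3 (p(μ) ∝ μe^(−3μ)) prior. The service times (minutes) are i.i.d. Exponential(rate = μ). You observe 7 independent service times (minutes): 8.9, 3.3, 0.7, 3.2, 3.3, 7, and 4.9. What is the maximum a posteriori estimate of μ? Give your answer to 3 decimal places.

μ̂_MAP = 0.233

The Exponential(rate=μ) likelihood is ∝ μ^n e^(−μΣtᵢ). Here n = 7 and Σtᵢ = 8.9 + 3.3 + 0.7 + 3.2 + 3.3 + 7 + 4.9 = 31.3.
Posterior ∝ μe^(−3μ) · μ^7e^(−31.3μ) = μ^8e^(−34.3μ), i.e. Gamma(9, 34.3).
Mode = (a−1)/b = 8/34.3 ≈ 0.233.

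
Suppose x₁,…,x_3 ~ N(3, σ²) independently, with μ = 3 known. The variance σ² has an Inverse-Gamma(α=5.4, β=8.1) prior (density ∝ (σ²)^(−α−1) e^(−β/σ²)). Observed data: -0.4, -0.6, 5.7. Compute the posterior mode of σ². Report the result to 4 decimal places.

Sum of squared deviations about the known mean: SS = (-0.4−3)² + (-0.6−3)² + (5.7−3)² = 31.81.
The Normal likelihood contributes (σ²)^(−n/2) exp(−SS/(2σ²)), so the posterior is Inverse-Gamma(α + n/2, β + SS/2) = Inverse-Gamma(6.9, 24.005).
The mode of Inverse-Gamma(a, b) is b/(a+1) = 24.005/7.9 ≈ 3.0386.

σ̂²_MAP = 3.0386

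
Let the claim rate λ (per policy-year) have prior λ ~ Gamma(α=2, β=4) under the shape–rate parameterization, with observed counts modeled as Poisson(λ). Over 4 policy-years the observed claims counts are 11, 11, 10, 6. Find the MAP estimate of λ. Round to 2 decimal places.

Σxᵢ = 11+11+10+6 = 38, with n = 4.
Posterior ∝ λe^(−4λ) · λ^38e^(−4λ) = λ^39e^(−8λ), i.e. Gamma(shape=40, rate=8).
The mode of a Gamma(a, b) with a ≥ 1 (shape–rate) is (a−1)/b = 39/8 ≈ 4.88.

λ̂_MAP = 4.88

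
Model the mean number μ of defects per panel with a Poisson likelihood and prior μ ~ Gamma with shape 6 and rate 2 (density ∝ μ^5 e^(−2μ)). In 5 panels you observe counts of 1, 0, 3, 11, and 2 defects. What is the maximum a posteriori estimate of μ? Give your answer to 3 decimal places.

μ̂_MAP = 3.143

Σxᵢ = 1+0+3+11+2 = 17, with n = 5.
Posterior ∝ μ^5e^(−2μ) · μ^17e^(−5μ) = μ^22e^(−7μ), i.e. Gamma(shape=23, rate=7).
The mode of a Gamma(a, b) with a ≥ 1 (shape–rate) is (a−1)/b = 22/7 ≈ 3.143.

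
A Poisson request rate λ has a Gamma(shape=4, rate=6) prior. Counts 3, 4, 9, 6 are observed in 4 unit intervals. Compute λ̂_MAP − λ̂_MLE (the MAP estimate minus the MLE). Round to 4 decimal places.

MAP − MLE = -3.0000

Σxᵢ = 22. Posterior is Gamma(26, 10); MAP = (26−1)/10 = 25/10 ≈ 2.50000.
MLE = x̄ = 22/4 ≈ 5.50000.
Difference = 25/10 − 22/4 = -3 ≈ -3.0000.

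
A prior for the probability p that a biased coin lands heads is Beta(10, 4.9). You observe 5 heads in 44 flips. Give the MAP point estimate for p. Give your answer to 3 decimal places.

Prior: Beta(10, 4.9).
Data: 5 successes in 44 trials. The binomial likelihood contributes p^5(1−p)^39, so the posterior is Beta(10+5, 4.9+39) = Beta(15, 43.9).
For Beta(a, b) with a, b > 1 the mode is (a−1)/(a+b−2) = 14/56.9 ≈ 0.246.

p̂_MAP = 0.246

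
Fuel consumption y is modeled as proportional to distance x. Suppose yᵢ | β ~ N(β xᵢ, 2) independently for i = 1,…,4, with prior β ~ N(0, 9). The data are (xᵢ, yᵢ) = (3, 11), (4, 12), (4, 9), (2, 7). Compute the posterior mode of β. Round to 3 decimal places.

log p(β | y) = −Σ(yᵢ − βxᵢ)²/(2·2) − β²/(2·9) + const.
Setting the derivative to zero: Σxᵢ(yᵢ − βxᵢ)/2 − β/9 = 0, so β = Σxᵢyᵢ / (Σxᵢ² + σ²/τ²).
Σxᵢyᵢ = 3·11 + 4·12 + 4·9 + 2·7 = 131; Σxᵢ² = 45; σ²/τ² = 2/9.
β̂_MAP = 131 / (45 + 2/9) = 131/(407/9) = 1179/407 ≈ 2.897.

β̂_MAP = 2.897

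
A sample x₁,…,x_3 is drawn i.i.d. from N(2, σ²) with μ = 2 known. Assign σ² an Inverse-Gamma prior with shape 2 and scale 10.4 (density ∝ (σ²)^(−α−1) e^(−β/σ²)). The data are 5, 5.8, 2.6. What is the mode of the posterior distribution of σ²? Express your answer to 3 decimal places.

Sum of squared deviations about the known mean: SS = (5−2)² + (5.8−2)² + (2.6−2)² = 23.8.
The Normal likelihood contributes (σ²)^(−n/2) exp(−SS/(2σ²)), so the posterior is Inverse-Gamma(α + n/2, β + SS/2) = Inverse-Gamma(3.5, 22.3).
The mode of Inverse-Gamma(a, b) is b/(a+1) = 22.3/4.5 ≈ 4.956.

σ̂²_MAP = 4.956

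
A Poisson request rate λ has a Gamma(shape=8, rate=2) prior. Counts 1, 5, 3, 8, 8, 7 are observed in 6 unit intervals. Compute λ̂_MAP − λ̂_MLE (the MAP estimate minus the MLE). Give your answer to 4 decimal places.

MAP − MLE = -0.4583

Σxᵢ = 32. Posterior is Gamma(40, 8); MAP = (40−1)/8 = 39/8 ≈ 4.87500.
MLE = x̄ = 32/6 ≈ 5.33333.
Difference = 39/8 − 32/6 = -11/24 ≈ -0.4583.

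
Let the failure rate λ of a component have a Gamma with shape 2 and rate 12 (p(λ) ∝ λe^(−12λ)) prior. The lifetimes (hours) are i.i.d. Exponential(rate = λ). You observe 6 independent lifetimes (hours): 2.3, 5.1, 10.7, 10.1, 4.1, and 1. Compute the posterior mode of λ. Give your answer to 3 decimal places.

The Exponential(rate=λ) likelihood is ∝ λ^n e^(−λΣtᵢ). Here n = 6 and Σtᵢ = 2.3 + 5.1 + 10.7 + 10.1 + 4.1 + 1 = 33.3.
Posterior ∝ λe^(−12λ) · λ^6e^(−33.3λ) = λ^7e^(−45.3λ), i.e. Gamma(8, 45.3).
Mode = (a−1)/b = 7/45.3 ≈ 0.155.

λ̂_MAP = 0.155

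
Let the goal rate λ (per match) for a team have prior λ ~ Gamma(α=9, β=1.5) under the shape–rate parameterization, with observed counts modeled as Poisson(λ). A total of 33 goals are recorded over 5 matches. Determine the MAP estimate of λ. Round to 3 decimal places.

Σxᵢ = 33, n = 5.
Posterior ∝ λ^8e^(−1.5λ) · λ^33e^(−5λ) = λ^41e^(−6.5λ), i.e. Gamma(shape=42, rate=6.5).
The mode of a Gamma(a, b) with a ≥ 1 (shape–rate) is (a−1)/b = 41/6.5 ≈ 6.308.

λ̂_MAP = 6.308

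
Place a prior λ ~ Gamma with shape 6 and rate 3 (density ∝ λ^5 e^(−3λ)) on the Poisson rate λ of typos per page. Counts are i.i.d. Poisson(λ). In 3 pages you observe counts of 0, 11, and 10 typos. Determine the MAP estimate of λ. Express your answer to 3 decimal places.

Σxᵢ = 0+11+10 = 21, with n = 3.
Posterior ∝ λ^5e^(−3λ) · λ^21e^(−3λ) = λ^26e^(−6λ), i.e. Gamma(shape=27, rate=6).
The mode of a Gamma(a, b) with a ≥ 1 (shape–rate) is (a−1)/b = 26/6 ≈ 4.333.

λ̂_MAP = 4.333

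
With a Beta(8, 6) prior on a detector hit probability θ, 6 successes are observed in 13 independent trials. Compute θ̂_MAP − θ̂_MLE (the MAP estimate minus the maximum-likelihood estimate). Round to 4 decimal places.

Posterior is Beta(14, 13); MAP = (14−1)/(27−2) = 13/25 ≈ 0.52000.
MLE ignores the prior: θ̂_MLE = k/n = 6/13 ≈ 0.46154.
Difference = 13/25 − 6/13 = 19/325 ≈ 0.0585.

MAP − MLE = 0.0585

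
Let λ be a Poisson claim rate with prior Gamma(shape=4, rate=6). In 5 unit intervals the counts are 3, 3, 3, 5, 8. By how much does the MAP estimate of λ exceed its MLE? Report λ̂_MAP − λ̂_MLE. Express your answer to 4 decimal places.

MAP − MLE = -2.1273

Σxᵢ = 22. Posterior is Gamma(26, 11); MAP = (26−1)/11 = 25/11 ≈ 2.27273.
MLE = x̄ = 22/5 ≈ 4.40000.
Difference = 25/11 − 22/5 = -117/55 ≈ -2.1273.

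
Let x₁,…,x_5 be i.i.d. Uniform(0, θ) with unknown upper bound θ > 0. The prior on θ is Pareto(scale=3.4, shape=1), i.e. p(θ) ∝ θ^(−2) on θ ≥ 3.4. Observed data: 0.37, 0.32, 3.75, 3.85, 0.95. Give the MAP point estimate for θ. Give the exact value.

θ̂_MAP = 3.85

The Uniform(0, θ) likelihood is θ^(−n) for θ ≥ max(xᵢ), zero otherwise. Here max(xᵢ) = 3.85.
Posterior ∝ θ^(−2) · θ^(−5) = θ^(−7) on θ ≥ max(3.4, 3.85) = 3.85.
This density is strictly decreasing in θ, so the posterior mode lies at the lower boundary of the support.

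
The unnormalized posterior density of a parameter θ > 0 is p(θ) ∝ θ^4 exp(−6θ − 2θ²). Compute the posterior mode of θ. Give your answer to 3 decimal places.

ℓ'(θ) = 4/θ − 6 − 4θ. Setting this to zero and multiplying by θ: 4θ² + 6θ − 4 = 0.
θ = (−6 + √(6² + 4·4·4)) / (2·4) = (−6 + √100) / 8 = (−6 + 10)/8 = 1/2.
ℓ''(θ) = −4/θ² − 4 < 0, confirming a maximum.

θ̂_MAP = 0.500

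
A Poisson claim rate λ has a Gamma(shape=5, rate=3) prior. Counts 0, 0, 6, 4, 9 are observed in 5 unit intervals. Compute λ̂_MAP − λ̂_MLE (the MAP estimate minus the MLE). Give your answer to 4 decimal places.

MAP − MLE = -0.9250

Σxᵢ = 19. Posterior is Gamma(24, 8); MAP = (24−1)/8 = 23/8 ≈ 2.87500.
MLE = x̄ = 19/5 ≈ 3.80000.
Difference = 23/8 − 19/5 = -37/40 ≈ -0.9250.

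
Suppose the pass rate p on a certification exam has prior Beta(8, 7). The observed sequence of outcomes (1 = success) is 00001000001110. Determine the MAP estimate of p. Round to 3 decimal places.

Prior: Beta(8, 7).
Data: 4 successes in 14 trials (from the sequence). The binomial likelihood contributes p^4(1−p)^10, so the posterior is Beta(8+4, 7+10) = Beta(12, 17).
For Beta(a, b) with a, b > 1 the mode is (a−1)/(a+b−2) = 11/27 ≈ 0.407.

p̂_MAP = 0.407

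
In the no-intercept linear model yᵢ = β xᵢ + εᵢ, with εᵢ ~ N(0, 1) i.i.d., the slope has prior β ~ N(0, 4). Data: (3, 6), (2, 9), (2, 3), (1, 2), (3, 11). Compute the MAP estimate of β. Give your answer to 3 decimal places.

β̂_MAP = 2.826

log p(β | y) = −Σ(yᵢ − βxᵢ)²/(2·1) − β²/(2·4) + const.
Setting the derivative to zero: Σxᵢ(yᵢ − βxᵢ)/1 − β/4 = 0, so β = Σxᵢyᵢ / (Σxᵢ² + σ²/τ²).
Σxᵢyᵢ = 3·6 + 2·9 + 2·3 + 1·2 + 3·11 = 77; Σxᵢ² = 27; σ²/τ² = 0.25.
β̂_MAP = 77 / (27 + 0.25) = 77/27.25 ≈ 2.826.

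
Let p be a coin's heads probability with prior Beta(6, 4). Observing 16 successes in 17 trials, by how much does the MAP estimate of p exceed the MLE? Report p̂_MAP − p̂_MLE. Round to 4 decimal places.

MAP − MLE = -0.1012

Posterior is Beta(22, 5); MAP = (22−1)/(27−2) = 21/25 ≈ 0.84000.
MLE ignores the prior: p̂_MLE = k/n = 16/17 ≈ 0.94118.
Difference = 21/25 − 16/17 = -43/425 ≈ -0.1012.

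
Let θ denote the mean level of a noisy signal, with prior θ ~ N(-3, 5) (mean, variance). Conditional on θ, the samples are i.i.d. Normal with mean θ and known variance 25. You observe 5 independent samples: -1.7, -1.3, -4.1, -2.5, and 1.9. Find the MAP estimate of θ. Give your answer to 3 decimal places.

n = 5; x̄ = ((-1.7) + (-1.3) + (-4.1) + (-2.5) + 1.9)/5 = -7.7/5 = -1.54.
For a Normal prior and Normal likelihood with known variance, the posterior is Normal; its mode equals its mean, the precision-weighted average.
Prior precision 1/σ₀² = 1/5 = 0.2; data precision n/σ² = 5/25 = 0.2.
θ̂ = (0.2·(-3) + 0.2·(-1.54)) / (0.2 + 0.2) = (-0.908)/0.4 = -2.270.

θ̂_MAP = -2.270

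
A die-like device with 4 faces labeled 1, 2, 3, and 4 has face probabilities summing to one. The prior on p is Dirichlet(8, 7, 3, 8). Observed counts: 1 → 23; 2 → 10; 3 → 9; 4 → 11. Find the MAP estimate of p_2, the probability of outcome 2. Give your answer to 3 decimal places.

The posterior is Dirichlet(αᵢ + nᵢ) = Dirichlet(31, 17, 12, 19).
For a Dirichlet(a₁,…,a_K) with all aᵢ > 1, the mode has j-th component (aⱼ − 1)/(Σaᵢ − K).
Here Σaᵢ = 79 and K = 4, so p_2 = (17 − 1)/(79 − 4) = 16/75 ≈ 0.213.

MAP estimate: 0.213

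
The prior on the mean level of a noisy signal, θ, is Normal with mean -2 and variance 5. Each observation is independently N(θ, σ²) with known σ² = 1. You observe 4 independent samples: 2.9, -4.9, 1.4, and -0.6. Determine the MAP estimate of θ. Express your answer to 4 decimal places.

θ̂_MAP = -0.3810

n = 4; x̄ = (2.9 + (-4.9) + 1.4 + (-0.6))/4 = -1.2/4 = -0.3.
For a Normal prior and Normal likelihood with known variance, the posterior is Normal; its mode equals its mean, the precision-weighted average.
Prior precision 1/σ₀² = 1/5 = 0.2; data precision n/σ² = 4/1 = 4.
θ̂ = (0.2·(-2) + 4·(-0.3)) / (0.2 + 4) = (-1.6)/4.2 = -8/21 ≈ -0.3810.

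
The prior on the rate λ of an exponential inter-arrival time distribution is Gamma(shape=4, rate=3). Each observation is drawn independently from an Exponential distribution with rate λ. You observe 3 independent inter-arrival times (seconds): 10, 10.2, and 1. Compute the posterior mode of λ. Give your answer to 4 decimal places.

The Exponential(rate=λ) likelihood is ∝ λ^n e^(−λΣtᵢ). Here n = 3 and Σtᵢ = 10 + 10.2 + 1 = 21.2.
Posterior ∝ λ^3e^(−3λ) · λ^3e^(−21.2λ) = λ^6e^(−24.2λ), i.e. Gamma(7, 24.2).
Mode = (a−1)/b = 6/24.2 ≈ 0.2479.

λ̂_MAP = 0.2479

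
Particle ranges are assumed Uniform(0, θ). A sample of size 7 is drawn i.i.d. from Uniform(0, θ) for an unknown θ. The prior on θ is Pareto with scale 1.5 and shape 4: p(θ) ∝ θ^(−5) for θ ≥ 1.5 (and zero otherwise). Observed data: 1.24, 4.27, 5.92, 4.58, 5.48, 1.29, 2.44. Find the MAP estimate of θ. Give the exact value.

θ̂_MAP = 5.92

The Uniform(0, θ) likelihood is θ^(−n) for θ ≥ max(xᵢ), zero otherwise. Here max(xᵢ) = 5.92.
Posterior ∝ θ^(−5) · θ^(−7) = θ^(−12) on θ ≥ max(1.5, 5.92) = 5.92.
This density is strictly decreasing in θ, so the posterior mode lies at the lower boundary of the support.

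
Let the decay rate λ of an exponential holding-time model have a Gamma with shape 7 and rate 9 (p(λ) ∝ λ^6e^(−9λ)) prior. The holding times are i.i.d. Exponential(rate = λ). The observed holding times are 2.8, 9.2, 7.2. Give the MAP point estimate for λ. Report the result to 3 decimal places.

λ̂_MAP = 0.319

The Exponential(rate=λ) likelihood is ∝ λ^n e^(−λΣtᵢ). Here n = 3 and Σtᵢ = 2.8 + 9.2 + 7.2 = 19.2.
Posterior ∝ λ^6e^(−9λ) · λ^3e^(−19.2λ) = λ^9e^(−28.2λ), i.e. Gamma(10, 28.2).
Mode = (a−1)/b = 9/28.2 ≈ 0.319.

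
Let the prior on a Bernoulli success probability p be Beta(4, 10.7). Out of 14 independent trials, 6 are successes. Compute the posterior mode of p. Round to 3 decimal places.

Prior: Beta(4, 10.7).
Data: 6 successes in 14 trials. The binomial likelihood contributes p^6(1−p)^8, so the posterior is Beta(4+6, 10.7+8) = Beta(10, 18.7).
For Beta(a, b) with a, b > 1 the mode is (a−1)/(a+b−2) = 9/26.7 ≈ 0.337.

p̂_MAP = 0.337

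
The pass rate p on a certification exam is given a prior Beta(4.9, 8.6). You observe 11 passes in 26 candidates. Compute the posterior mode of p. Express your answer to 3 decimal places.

p̂_MAP = 0.397

Prior: Beta(4.9, 8.6).
Data: 11 successes in 26 trials. The binomial likelihood contributes p^11(1−p)^15, so the posterior is Beta(4.9+11, 8.6+15) = Beta(15.9, 23.6).
For Beta(a, b) with a, b > 1 the mode is (a−1)/(a+b−2) = 14.9/37.5 ≈ 0.397.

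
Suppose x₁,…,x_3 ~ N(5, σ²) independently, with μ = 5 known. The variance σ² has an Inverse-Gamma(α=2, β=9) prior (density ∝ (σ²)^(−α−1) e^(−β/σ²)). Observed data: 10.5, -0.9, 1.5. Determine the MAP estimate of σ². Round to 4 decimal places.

Sum of squared deviations about the known mean: SS = (10.5−5)² + (-0.9−5)² + (1.5−5)² = 77.31.
The Normal likelihood contributes (σ²)^(−n/2) exp(−SS/(2σ²)), so the posterior is Inverse-Gamma(α + n/2, β + SS/2) = Inverse-Gamma(3.5, 47.655).
The mode of Inverse-Gamma(a, b) is b/(a+1) = 47.655/4.5 ≈ 10.5900.

σ̂²_MAP = 10.5900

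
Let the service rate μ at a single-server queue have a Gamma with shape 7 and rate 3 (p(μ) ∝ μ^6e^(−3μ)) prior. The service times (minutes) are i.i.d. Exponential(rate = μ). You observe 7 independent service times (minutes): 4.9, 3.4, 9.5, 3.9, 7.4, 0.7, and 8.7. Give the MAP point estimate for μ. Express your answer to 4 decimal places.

μ̂_MAP = 0.3133

The Exponential(rate=μ) likelihood is ∝ μ^n e^(−μΣtᵢ). Here n = 7 and Σtᵢ = 4.9 + 3.4 + 9.5 + 3.9 + 7.4 + 0.7 + 8.7 = 38.5.
Posterior ∝ μ^6e^(−3μ) · μ^7e^(−38.5μ) = μ^13e^(−41.5μ), i.e. Gamma(14, 41.5).
Mode = (a−1)/b = 13/41.5 ≈ 0.3133.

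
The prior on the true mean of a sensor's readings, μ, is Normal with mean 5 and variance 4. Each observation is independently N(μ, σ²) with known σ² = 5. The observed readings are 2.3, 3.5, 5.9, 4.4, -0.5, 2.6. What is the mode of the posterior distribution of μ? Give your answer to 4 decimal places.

n = 6; x̄ = (2.3 + 3.5 + 5.9 + 4.4 + (-0.5) + 2.6)/6 = 18.2/6 = 91/30 ≈ 3.0333.
For a Normal prior and Normal likelihood with known variance, the posterior is Normal; its mode equals its mean, the precision-weighted average.
Prior precision 1/σ₀² = 1/4 = 0.25; data precision n/σ² = 6/5 = 1.2.
μ̂ = (0.25·5 + 1.2·(91/30)) / (0.25 + 1.2) = 4.89/1.45 = 489/145 ≈ 3.3724.

μ̂_MAP = 3.3724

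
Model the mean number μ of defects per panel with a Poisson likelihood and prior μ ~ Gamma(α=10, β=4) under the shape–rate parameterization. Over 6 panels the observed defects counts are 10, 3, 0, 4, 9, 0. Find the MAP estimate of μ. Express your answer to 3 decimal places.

μ̂_MAP = 3.500

Σxᵢ = 10+3+0+4+9+0 = 26, with n = 6.
Posterior ∝ μ^9e^(−4μ) · μ^26e^(−6μ) = μ^35e^(−10μ), i.e. Gamma(shape=36, rate=10).
The mode of a Gamma(a, b) with a ≥ 1 (shape–rate) is (a−1)/b = 35/10 ≈ 3.500.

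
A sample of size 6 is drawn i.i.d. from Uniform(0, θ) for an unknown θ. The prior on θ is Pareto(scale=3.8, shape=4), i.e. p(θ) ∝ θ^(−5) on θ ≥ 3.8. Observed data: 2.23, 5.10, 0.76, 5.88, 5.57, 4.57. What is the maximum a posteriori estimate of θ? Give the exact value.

θ̂_MAP = 5.88

The Uniform(0, θ) likelihood is θ^(−n) for θ ≥ max(xᵢ), zero otherwise. Here max(xᵢ) = 5.88.
Posterior ∝ θ^(−5) · θ^(−6) = θ^(−11) on θ ≥ max(3.8, 5.88) = 5.88.
This density is strictly decreasing in θ, so the posterior mode lies at the lower boundary of the support.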